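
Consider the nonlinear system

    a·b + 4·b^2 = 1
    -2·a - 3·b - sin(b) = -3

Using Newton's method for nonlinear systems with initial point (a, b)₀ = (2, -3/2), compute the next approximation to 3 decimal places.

(3.924, -1.289)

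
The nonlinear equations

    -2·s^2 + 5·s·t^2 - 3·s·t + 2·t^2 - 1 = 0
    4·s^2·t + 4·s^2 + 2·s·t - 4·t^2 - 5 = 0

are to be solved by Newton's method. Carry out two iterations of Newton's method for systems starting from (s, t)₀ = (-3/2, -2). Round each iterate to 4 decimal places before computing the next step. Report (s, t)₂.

(-0.8711, -0.3657)

At (-3/2, -2): F = (-36.5000, -24.0000).
Jacobian J = [[-4·s + 5·t^2 - 3·t, 10·s·t - 3·s + 4·t], [8·s·t + 8·s + 2·t, 4·s^2 + 2·s - 8·t]].
At the point, J = [[32.0000, 26.5000], [8.0000, 22.0000]] (det J = 492.0000).
Solving J·Δ = −F gives Δ = (0.3394, 0.9675).
Then the next iterate is (s, t)₁ = (-1.1606, -1.0325).
Round to (-1.1606, -1.0325) and repeat: F = (-11.343155, -7.042695), J = [[13.070181, 11.334995], [-1.763244, 11.326769]].
Δ = (0.2895, 0.6668), so (s, t)₂ = (-0.8711, -0.3657).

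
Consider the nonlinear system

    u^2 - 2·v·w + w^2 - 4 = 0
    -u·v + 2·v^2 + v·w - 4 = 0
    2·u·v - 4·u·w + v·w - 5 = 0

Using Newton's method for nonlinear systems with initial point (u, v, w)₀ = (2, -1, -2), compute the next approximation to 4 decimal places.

(2.5577, -0.8558, -0.5962)

At (2, -1, -2): F = (0.0000, 2.0000, 9.0000).
Jacobian J = [[2·u, -2·w, -2·v + 2·w], [-v, -u + 4·v + w, v], [2·v - 4·w, 2·u + w, -4·u + v]].
At the point, J = [[4.0000, 4.0000, -2.0000], [1.0000, -8.0000, -1.0000], [6.0000, 2.0000, -9.0000]] (det J = 208.0000).
Solving J·Δ = −F gives Δ = (0.5577, 0.1442, 1.4038).
Then the next iterate is (u, v, w)₁ = (2.5577, -0.8558, -0.5962).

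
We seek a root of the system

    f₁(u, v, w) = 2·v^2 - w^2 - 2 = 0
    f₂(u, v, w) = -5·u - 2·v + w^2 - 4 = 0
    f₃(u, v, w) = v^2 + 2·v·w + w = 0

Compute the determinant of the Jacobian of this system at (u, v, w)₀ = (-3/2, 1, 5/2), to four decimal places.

J = [[0, 4·v, -2·w], [-5, -2, 2·w], [0, 2·v + 2·w, 2·v + 1]].
At the point, J = [[0.0000, 4.0000, -5.0000], [-5.0000, -2.0000, 5.0000], [0.0000, 7.0000, 3.0000]].
det J = 235.0000.

235.0000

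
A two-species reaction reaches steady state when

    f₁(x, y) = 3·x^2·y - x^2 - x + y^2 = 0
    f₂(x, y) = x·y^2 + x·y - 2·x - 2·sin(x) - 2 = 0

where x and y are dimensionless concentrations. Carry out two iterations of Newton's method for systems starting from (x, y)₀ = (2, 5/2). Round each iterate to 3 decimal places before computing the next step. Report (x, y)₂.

(-1.931, 4.863)

At (2, 5/2): F = (30.250, 9.68141).
Jacobian J = [[6·x·y - 2·x - 1, 3·x^2 + 2·y], [y^2 + y - 2·cos(x) - 2, 2·x·y + x]].
At the point, J = [[25.000, 17.000], [7.58229, 12.000]] (det J = 171.10101).
Solving J·Δ = −F gives Δ = (-1.160, -0.074).
Then the next iterate is (x, y)₁ = (0.840, 2.426).
Round to (0.840, 2.426) and repeat: F = (9.47523, 1.81235), J = [[9.54704, 6.96880], [4.97655, 4.91568]].
Δ = (-2.771, 2.437), so (x, y)₂ = (-1.931, 4.863).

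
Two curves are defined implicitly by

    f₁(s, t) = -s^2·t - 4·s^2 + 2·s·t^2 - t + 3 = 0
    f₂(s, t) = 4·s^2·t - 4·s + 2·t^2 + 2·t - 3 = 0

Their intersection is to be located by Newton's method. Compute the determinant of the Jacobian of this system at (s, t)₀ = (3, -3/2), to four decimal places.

-1456.0000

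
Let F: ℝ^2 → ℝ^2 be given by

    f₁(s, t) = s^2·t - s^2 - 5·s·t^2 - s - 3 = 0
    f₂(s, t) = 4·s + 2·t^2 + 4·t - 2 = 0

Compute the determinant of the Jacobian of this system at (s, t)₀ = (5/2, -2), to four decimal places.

-81.0000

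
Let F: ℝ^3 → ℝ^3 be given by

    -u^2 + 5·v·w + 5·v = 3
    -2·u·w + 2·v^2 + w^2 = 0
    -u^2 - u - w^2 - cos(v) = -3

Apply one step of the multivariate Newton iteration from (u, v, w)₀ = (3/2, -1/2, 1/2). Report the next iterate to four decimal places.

(1.1823, 0.2507, -0.4668)

At (3/2, -1/2, 1/2): F = (-9.0000, -0.7500, -1.877583).
Jacobian J = [[-2·u, 5·w + 5, 5·v], [-2·w, 4·v, -2·u + 2·w], [-2·u - 1, sin(v), -2·w]].
At the point, J = [[-3.0000, 7.5000, -2.5000], [-1.0000, -2.0000, -2.0000], [-4.0000, -0.479426, -1.0000]] (det J = 68.177989).
Solving J·Δ = −F gives Δ = (-0.3177, 0.7507, -0.9668).
Then the next iterate is (u, v, w)₁ = (1.1823, 0.2507, -0.4668).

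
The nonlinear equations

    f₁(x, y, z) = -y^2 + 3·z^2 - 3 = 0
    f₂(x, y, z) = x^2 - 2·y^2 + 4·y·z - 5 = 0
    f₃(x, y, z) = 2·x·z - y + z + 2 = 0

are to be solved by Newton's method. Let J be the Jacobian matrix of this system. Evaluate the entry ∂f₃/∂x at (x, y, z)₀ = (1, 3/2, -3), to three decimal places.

∂f₃/∂x = 2·z.
At (1, 3/2, -3) this is -6.000.

-6.000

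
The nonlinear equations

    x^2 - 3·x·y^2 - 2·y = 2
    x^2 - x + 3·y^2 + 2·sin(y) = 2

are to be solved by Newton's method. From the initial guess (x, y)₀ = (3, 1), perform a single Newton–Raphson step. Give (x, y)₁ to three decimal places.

(1.801, 0.620)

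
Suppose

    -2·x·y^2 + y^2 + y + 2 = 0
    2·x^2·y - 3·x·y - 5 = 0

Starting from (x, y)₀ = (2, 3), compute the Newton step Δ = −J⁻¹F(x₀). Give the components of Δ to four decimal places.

(0.1233, -1.4247)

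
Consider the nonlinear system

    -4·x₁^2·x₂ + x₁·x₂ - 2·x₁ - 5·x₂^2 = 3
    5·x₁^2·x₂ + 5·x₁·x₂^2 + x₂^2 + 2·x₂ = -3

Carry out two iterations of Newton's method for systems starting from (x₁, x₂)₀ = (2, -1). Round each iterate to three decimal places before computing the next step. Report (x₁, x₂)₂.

At (2, -1): F = (2.000, -8.000).
Jacobian J = [[-8·x₁·x₂ + x₂ - 2, -4·x₁^2 + x₁ - 10·x₂], [10·x₁·x₂ + 5·x₂^2, 5·x₁^2 + 10·x₁·x₂ + 2·x₂ + 2]].
At the point, J = [[13.000, -4.000], [-15.000, 0.000]] (det J = -60.000).
Solving J·Δ = −F gives Δ = (-0.533, -1.233).
Then the next iterate is (x₁, x₂)₁ = (1.467, -2.233).
Round to (1.467, -2.233) and repeat: F = (-14.91880, 16.06665), J = [[21.97349, 15.18864], [-7.82667, -24.46367]].
Δ = (0.289, 0.564), so (x₁, x₂)₂ = (1.756, -1.669).

(1.756, -1.669)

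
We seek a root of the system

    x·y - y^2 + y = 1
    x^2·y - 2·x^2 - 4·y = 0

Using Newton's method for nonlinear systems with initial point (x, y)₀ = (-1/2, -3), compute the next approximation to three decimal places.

At (-1/2, -3): F = (-11.500, 10.750).
Jacobian J = [[y, x - 2·y + 1], [2·x·y - 4·x, x^2 - 4]].
At the point, J = [[-3.000, 6.500], [5.000, -3.750]] (det J = -21.250).
Solving J·Δ = −F gives Δ = (-1.259, 1.188).
Then the next iterate is (x, y)₁ = (-1.759, -1.812).

(-1.759, -1.812)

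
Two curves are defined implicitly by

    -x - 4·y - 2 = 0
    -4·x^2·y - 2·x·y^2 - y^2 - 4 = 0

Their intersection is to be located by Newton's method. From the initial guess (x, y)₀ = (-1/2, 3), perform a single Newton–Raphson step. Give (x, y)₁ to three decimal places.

At (-1/2, 3): F = (-13.500, -7.000).
Jacobian J = [[-1, -4], [-8·x·y - 2·y^2, -4·x^2 - 4·x·y - 2·y]].
At the point, J = [[-1.000, -4.000], [-6.000, -1.000]] (det J = -23.000).
Solving J·Δ = −F gives Δ = (-0.630, -3.217).
Then the next iterate is (x, y)₁ = (-1.130, -0.217).

(-1.130, -0.217)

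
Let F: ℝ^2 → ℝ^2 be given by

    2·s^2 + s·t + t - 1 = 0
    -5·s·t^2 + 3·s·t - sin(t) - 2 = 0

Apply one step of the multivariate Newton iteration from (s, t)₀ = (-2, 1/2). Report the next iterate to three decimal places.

At (-2, 1/2): F = (6.500, -2.97943).
Jacobian J = [[4·s + t, s + 1], [-5·t^2 + 3·t, -10·s·t + 3·s - cos(t)]].
At the point, J = [[-7.500, -1.000], [0.250, 3.12242]] (det J = -23.16813).
Solving J·Δ = −F gives Δ = (0.747, 0.894).
Then the next iterate is (s, t)₁ = (-1.253, 1.394).

(-1.253, 1.394)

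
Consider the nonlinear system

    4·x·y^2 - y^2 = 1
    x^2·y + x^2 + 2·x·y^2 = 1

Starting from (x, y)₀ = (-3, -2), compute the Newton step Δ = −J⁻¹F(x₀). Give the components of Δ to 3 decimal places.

(0.095, 0.990)

At (-3, -2): F = (-53.000, -34.000).
Jacobian J = [[4·y^2, 8·x·y - 2·y], [2·x·y + 2·x + 2·y^2, x^2 + 4·x·y]].
At the point, J = [[16.000, 52.000], [14.000, 33.000]] (det J = -200.000).
Solving J·Δ = −F gives Δ = (0.095, 0.990).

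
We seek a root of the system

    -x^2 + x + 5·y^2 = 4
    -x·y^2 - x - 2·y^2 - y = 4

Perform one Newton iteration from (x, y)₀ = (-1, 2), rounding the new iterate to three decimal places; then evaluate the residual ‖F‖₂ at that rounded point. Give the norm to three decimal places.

At (-1, 2): F = (14.000, -9.000).
Jacobian J = [[-2·x + 1, 10·y], [-y^2 - 1, -2·x·y - 4·y - 1]].
At the point, J = [[3.000, 20.000], [-5.000, -5.000]] (det J = 85.000).
Solving J·Δ = −F gives Δ = (-1.294, -0.506).
Then the next iterate is (x, y)₁ = (-2.294, 1.494).
Re-evaluating at (-2.294, 1.494): F = (-0.39626, -2.54378), so ‖F‖₂ = 2.574.

2.574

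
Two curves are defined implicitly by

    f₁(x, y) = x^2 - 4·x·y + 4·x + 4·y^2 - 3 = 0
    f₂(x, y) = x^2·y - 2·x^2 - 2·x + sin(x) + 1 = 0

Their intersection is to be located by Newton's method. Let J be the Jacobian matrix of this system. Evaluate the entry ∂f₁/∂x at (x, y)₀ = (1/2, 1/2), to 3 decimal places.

3.000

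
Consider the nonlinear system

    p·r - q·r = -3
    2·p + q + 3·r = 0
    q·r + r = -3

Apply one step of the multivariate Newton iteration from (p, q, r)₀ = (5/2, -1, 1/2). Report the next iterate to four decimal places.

(7.0455, -7.0000, -2.3636)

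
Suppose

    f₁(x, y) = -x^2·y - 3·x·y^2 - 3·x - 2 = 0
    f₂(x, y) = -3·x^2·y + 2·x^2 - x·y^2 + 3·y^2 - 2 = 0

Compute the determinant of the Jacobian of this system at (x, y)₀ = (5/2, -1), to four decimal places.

J = [[-2·x·y - 3·y^2 - 3, -x^2 - 6·x·y], [-6·x·y + 4·x - y^2, -3·x^2 - 2·x·y + 6·y]].
At the point, J = [[-1.0000, 8.7500], [24.0000, -19.7500]].
det J = -190.2500.

-190.2500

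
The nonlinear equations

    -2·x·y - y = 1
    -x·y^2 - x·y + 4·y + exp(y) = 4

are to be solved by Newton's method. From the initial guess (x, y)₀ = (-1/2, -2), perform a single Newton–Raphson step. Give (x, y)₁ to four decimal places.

(-0.2500, 2.3124)

At (-1/2, -2): F = (-1.0000, -10.864665).
Jacobian J = [[-2·y, -2·x - 1], [-y^2 - y, -2·x·y - x + exp(y) + 4]].
At the point, J = [[4.0000, 0.0000], [-2.0000, 2.635335]] (det J = 10.541341).
Solving J·Δ = −F gives Δ = (0.2500, 4.3124).
Then the next iterate is (x, y)₁ = (-0.2500, 2.3124).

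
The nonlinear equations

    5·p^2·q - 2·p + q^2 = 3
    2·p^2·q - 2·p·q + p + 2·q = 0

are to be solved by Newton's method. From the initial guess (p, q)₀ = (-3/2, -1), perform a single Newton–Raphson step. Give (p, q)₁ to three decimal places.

At (-3/2, -1): F = (-10.250, -11.000).
Jacobian J = [[10·p·q - 2, 5·p^2 + 2·q], [4·p·q - 2·q + 1, 2·p^2 - 2·p + 2]].
At the point, J = [[13.000, 9.250], [9.000, 9.500]] (det J = 40.250).
Solving J·Δ = −F gives Δ = (-0.109, 1.261).
Then the next iterate is (p, q)₁ = (-1.609, 0.261).

(-1.609, 0.261)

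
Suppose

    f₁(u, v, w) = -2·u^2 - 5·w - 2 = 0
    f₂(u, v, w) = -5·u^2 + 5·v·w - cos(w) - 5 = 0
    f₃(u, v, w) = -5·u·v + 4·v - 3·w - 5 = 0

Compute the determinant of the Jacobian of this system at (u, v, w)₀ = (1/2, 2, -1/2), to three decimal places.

176.062

J = [[-4·u, 0, -5], [-10·u, 5·w, 5·v + sin(w)], [-5·v, -5·u + 4, -3]].
At the point, J = [[-2.000, 0.000, -5.000], [-5.000, -2.500, 9.52057], [-10.000, 1.500, -3.000]].
det J = 176.062.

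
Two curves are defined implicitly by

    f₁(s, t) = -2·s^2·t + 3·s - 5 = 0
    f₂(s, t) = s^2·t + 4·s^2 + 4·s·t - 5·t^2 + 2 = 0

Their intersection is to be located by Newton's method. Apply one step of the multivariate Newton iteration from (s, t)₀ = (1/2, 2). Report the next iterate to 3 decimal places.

At (1/2, 2): F = (-4.500, -12.500).
Jacobian J = [[-4·s·t + 3, -2·s^2], [2·s·t + 8·s + 4·t, s^2 + 4·s - 10·t]].
At the point, J = [[-1.000, -0.500], [14.000, -17.750]] (det J = 24.750).
Solving J·Δ = −F gives Δ = (-2.975, -3.051).
Then the next iterate is (s, t)₁ = (-2.475, -1.051).

(-2.475, -1.051)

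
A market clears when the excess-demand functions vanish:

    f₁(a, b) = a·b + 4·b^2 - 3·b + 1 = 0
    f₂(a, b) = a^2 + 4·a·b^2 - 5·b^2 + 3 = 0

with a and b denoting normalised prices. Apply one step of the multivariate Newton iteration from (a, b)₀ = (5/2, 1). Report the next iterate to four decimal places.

(1.4239, 0.5435)

At (5/2, 1): F = (4.5000, 14.2500).
Jacobian J = [[b, a + 8·b - 3], [2·a + 4·b^2, 8·a·b - 10·b]].
At the point, J = [[1.0000, 7.5000], [9.0000, 10.0000]] (det J = -57.5000).
Solving J·Δ = −F gives Δ = (-1.0761, -0.4565).
Then the next iterate is (a, b)₁ = (1.4239, 0.5435).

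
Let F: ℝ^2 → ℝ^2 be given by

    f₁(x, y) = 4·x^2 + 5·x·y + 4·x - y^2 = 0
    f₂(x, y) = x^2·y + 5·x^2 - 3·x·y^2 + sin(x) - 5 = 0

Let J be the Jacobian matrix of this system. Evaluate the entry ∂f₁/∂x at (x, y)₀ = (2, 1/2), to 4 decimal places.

22.5000

∂f₁/∂x = 8·x + 5·y + 4.
At (2, 1/2) this is 22.5000.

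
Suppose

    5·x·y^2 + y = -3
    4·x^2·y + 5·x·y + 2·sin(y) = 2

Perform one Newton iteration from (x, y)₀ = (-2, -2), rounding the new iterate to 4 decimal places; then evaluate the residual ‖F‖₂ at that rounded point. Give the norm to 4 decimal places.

At (-2, -2): F = (-39.0000, -15.818595).
Jacobian J = [[5·y^2, 10·x·y + 1], [8·x·y + 5·y, 4·x^2 + 5·x + 2·cos(y)]].
At the point, J = [[20.0000, 41.0000], [22.0000, 5.167706]] (det J = -798.645873).
Solving J·Δ = −F gives Δ = (0.5597, 0.6782).
Then the next iterate is (x, y)₁ = (-1.4403, -1.3218).
Re-evaluating at (-1.4403, -1.3218): F = (-10.903938, -5.387484), so ‖F‖₂ = 12.1623.

12.1623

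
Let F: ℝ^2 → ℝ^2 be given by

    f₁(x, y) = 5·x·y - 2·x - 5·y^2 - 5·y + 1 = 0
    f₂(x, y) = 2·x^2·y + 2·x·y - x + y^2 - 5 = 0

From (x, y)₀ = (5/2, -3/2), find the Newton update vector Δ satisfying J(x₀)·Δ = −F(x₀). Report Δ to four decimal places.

At (5/2, -3/2): F = (-26.5000, -31.5000).
Jacobian J = [[5·y - 2, 5·x - 10·y - 5], [4·x·y + 2·y - 1, 2·x^2 + 2·x + 2·y]].
At the point, J = [[-9.5000, 22.5000], [-19.0000, 14.5000]] (det J = 289.7500).
Solving J·Δ = −F gives Δ = (-1.1199, 0.7049).

(-1.1199, 0.7049)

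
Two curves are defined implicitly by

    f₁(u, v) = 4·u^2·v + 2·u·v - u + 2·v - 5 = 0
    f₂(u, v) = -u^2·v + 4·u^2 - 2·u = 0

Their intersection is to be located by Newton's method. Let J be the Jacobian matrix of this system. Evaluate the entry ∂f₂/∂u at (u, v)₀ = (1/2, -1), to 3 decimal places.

∂f₂/∂u = -2·u·v + 8·u - 2.
At (1/2, -1) this is 3.000.

3.000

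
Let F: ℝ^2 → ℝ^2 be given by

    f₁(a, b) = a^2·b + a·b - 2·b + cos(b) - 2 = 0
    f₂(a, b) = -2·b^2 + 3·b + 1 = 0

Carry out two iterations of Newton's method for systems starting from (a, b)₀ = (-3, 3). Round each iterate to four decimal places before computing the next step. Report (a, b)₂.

(-2.4184, 1.8209)

At (-3, 3): F = (9.010008, -8.0000).
Jacobian J = [[2·a·b + b, a^2 + a - sin(b) - 2], [0, -4·b + 3]].
At the point, J = [[-15.0000, 3.858880], [0.0000, -9.0000]] (det J = 135.0000).
Solving J·Δ = −F gives Δ = (0.3720, -0.8889).
Then the next iterate is (a, b)₁ = (-2.6280, 2.1111).
Round to (-2.6280, 2.1111) and repeat: F = (2.295500, -1.580186), J = [[-8.984842, 1.420831], [0.0000, -5.4444]].
Δ = (0.2096, -0.2902), so (a, b)₂ = (-2.4184, 1.8209).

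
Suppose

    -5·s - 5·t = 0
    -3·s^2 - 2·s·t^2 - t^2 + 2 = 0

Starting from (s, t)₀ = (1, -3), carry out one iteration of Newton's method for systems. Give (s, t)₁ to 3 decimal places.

At (1, -3): F = (10.000, -28.000).
Jacobian J = [[-5, -5], [-6·s - 2·t^2, -4·s·t - 2·t]].
At the point, J = [[-5.000, -5.000], [-24.000, 18.000]] (det J = -210.000).
Solving J·Δ = −F gives Δ = (0.190, 1.810).
Then the next iterate is (s, t)₁ = (1.190, -1.190).

(1.190, -1.190)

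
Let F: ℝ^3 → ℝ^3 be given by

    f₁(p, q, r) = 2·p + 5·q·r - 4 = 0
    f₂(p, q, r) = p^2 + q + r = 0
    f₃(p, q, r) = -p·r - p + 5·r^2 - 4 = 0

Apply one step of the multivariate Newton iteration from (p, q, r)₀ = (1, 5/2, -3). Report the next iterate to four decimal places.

(0.8181, 0.9885, -1.6246)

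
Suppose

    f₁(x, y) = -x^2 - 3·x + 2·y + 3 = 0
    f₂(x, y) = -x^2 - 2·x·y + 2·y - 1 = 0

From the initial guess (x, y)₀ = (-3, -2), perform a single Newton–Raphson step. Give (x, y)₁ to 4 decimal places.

At (-3, -2): F = (-1.0000, -26.0000).
Jacobian J = [[-2·x - 3, 2], [-2·x - 2·y, -2·x + 2]].
At the point, J = [[3.0000, 2.0000], [10.0000, 8.0000]] (det J = 4.0000).
Solving J·Δ = −F gives Δ = (-11.0000, 17.0000).
Then the next iterate is (x, y)₁ = (-14.0000, 15.0000).

(-14.0000, 15.0000)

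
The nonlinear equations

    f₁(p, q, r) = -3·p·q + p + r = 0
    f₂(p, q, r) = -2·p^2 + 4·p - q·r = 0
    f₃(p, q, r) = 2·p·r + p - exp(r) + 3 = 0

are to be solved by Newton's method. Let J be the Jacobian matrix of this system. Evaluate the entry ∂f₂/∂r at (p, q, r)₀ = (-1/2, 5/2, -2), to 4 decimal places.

∂f₂/∂r = -q.
At (-1/2, 5/2, -2) this is -2.5000.

-2.5000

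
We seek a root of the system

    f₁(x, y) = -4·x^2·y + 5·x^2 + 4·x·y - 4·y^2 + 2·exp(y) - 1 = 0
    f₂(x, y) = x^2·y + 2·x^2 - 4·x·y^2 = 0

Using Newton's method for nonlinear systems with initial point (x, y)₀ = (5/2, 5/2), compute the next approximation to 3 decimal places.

(2.533, 1.712)

At (5/2, 5/2): F = (-7.88501, -34.375).
Jacobian J = [[-8·x·y + 10·x + 4·y, -4·x^2 + 4·x - 8·y + 2·exp(y)], [2·x·y + 4·x - 4·y^2, x^2 - 8·x·y]].
At the point, J = [[-15.000, -10.63501], [-2.500, -43.750]] (det J = 629.66247).
Solving J·Δ = −F gives Δ = (0.033, -0.788).
Then the next iterate is (x, y)₁ = (2.533, 1.712).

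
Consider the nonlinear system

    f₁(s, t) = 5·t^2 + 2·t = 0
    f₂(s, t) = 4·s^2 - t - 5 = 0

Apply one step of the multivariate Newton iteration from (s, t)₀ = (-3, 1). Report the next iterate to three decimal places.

At (-3, 1): F = (7.000, 30.000).
Jacobian J = [[0, 10·t + 2], [8·s, -1]].
At the point, J = [[0.000, 12.000], [-24.000, -1.000]] (det J = 288.000).
Solving J·Δ = −F gives Δ = (1.274, -0.583).
Then the next iterate is (s, t)₁ = (-1.726, 0.417).

(-1.726, 0.417)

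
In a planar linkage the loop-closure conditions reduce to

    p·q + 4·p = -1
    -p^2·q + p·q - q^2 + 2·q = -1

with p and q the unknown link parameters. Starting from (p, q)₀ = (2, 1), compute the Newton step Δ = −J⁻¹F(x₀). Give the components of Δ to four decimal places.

(-5.5000, 8.2500)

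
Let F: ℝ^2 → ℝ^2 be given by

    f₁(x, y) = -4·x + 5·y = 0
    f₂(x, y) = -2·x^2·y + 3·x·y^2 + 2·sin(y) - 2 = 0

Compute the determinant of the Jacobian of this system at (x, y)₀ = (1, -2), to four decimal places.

J = [[-4, 5], [-4·x·y + 3·y^2, -2·x^2 + 6·x·y + 2·cos(y)]].
At the point, J = [[-4.0000, 5.0000], [20.0000, -14.832294]].
det J = -40.6708.

-40.6708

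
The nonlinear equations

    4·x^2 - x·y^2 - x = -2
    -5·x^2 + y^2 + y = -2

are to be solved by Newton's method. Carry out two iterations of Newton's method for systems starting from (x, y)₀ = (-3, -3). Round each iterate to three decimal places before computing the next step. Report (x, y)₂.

(-0.837, -0.830)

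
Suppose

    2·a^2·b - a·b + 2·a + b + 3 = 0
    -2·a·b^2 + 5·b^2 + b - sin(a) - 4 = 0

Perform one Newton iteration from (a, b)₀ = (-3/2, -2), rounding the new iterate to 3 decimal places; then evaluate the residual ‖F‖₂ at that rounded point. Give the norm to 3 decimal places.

7.629

At (-3/2, -2): F = (-14.000, 26.99749).
Jacobian J = [[4·a·b - b + 2, 2·a^2 - a + 1], [-2·b^2 - cos(a), -4·a·b + 10·b + 1]].
At the point, J = [[16.000, 7.000], [-8.07074, -31.000]] (det J = -439.50484).
Solving J·Δ = −F gives Δ = (0.557, 0.726).
Then the next iterate is (a, b)₁ = (-0.943, -1.274).
Re-evaluating at (-0.943, -1.274): F = (-3.62719, 6.71183), so ‖F‖₂ = 7.629.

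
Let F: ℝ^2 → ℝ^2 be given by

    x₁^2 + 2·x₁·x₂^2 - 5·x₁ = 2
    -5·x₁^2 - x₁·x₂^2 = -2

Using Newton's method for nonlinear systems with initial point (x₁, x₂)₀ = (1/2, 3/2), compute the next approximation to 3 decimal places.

(0.304, 2.199)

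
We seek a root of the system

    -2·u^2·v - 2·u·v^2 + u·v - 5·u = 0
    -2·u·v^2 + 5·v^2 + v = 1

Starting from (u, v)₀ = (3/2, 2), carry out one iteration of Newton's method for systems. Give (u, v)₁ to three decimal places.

(1.211, 0.743)

At (3/2, 2): F = (-25.500, 9.000).
Jacobian J = [[-4·u·v - 2·v^2 + v - 5, -2·u^2 - 4·u·v + u], [-2·v^2, -4·u·v + 10·v + 1]].
At the point, J = [[-23.000, -15.000], [-8.000, 9.000]] (det J = -327.000).
Solving J·Δ = −F gives Δ = (-0.289, -1.257).
Then the next iterate is (u, v)₁ = (1.211, 0.743).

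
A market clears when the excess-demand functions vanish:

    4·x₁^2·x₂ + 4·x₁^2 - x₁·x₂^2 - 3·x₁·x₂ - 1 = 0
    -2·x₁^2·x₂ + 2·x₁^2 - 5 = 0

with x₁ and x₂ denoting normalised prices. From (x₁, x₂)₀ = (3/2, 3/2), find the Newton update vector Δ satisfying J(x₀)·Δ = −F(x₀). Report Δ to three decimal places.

(-0.489, -1.285)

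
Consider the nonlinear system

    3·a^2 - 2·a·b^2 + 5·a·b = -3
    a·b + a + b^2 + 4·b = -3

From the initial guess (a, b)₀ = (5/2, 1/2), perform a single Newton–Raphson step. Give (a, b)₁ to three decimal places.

(1.355, -0.471)

At (5/2, 1/2): F = (26.750, 9.000).
Jacobian J = [[6·a - 2·b^2 + 5·b, -4·a·b + 5·a], [b + 1, a + 2·b + 4]].
At the point, J = [[17.000, 7.500], [1.500, 7.500]] (det J = 116.250).
Solving J·Δ = −F gives Δ = (-1.145, -0.971).
Then the next iterate is (a, b)₁ = (1.355, -0.471).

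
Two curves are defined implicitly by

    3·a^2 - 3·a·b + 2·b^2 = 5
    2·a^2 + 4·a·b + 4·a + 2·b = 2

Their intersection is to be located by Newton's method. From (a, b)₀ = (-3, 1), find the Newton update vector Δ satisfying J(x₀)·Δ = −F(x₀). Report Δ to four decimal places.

At (-3, 1): F = (33.0000, -6.0000).
Jacobian J = [[6·a - 3·b, -3·a + 4·b], [4·a + 4·b + 4, 4·a + 2]].
At the point, J = [[-21.0000, 13.0000], [-4.0000, -10.0000]] (det J = 262.0000).
Solving J·Δ = −F gives Δ = (0.9618, -0.9847).

(0.9618, -0.9847)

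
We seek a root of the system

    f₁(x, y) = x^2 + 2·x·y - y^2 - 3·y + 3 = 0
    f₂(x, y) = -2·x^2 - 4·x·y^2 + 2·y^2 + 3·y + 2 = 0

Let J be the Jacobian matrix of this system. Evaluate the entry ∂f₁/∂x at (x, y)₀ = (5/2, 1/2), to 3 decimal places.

6.000

∂f₁/∂x = 2·x + 2·y.
At (5/2, 1/2) this is 6.000.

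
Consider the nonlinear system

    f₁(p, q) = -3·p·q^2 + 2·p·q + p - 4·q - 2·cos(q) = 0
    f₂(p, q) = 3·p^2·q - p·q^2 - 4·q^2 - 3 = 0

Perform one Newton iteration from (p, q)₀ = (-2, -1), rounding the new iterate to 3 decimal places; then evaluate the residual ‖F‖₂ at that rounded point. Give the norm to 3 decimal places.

At (-2, -1): F = (10.91940, -17.000).
Jacobian J = [[-3·q^2 + 2·q + 1, -6·p·q + 2·p + 2·sin(q) - 4], [6·p·q - q^2, 3·p^2 - 2·p·q - 8·q]].
At the point, J = [[-4.000, -21.68294], [11.000, 16.000]] (det J = 174.51236).
Solving J·Δ = −F gives Δ = (1.111, 0.299).
Then the next iterate is (p, q)₁ = (-0.889, -0.701).
Re-evaluating at (-0.889, -0.701): F = (2.94355, -6.19079), so ‖F‖₂ = 6.855.

6.855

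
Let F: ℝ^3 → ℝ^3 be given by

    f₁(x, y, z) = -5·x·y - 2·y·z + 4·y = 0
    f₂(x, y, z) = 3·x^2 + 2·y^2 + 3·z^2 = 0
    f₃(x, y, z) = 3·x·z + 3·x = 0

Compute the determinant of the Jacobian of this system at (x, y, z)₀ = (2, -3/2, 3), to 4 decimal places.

-1782.0000

J = [[-5·y, -5·x - 2·z + 4, -2·y], [6·x, 4·y, 6·z], [3·z + 3, 0, 3·x]].
At the point, J = [[7.5000, -12.0000, 3.0000], [12.0000, -6.0000, 18.0000], [12.0000, 0.0000, 6.0000]].
det J = -1782.0000.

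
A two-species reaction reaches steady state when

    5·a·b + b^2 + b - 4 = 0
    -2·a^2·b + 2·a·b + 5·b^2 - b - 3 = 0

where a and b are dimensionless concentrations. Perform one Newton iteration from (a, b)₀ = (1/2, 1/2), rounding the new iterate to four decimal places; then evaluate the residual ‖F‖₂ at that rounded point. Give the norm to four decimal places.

At (1/2, 1/2): F = (-2.0000, -2.0000).
Jacobian J = [[5·b, 5·a + 2·b + 1], [-4·a·b + 2·b, -2·a^2 + 2·a + 10·b - 1]].
At the point, J = [[2.5000, 4.5000], [0.0000, 4.5000]] (det J = 11.2500).
Solving J·Δ = −F gives Δ = (0.0000, 0.4444).
Then the next iterate is (a, b)₁ = (0.5000, 0.9444).
Re-evaluating at (0.5000, 0.9444): F = (0.197291, 0.987257), so ‖F‖₂ = 1.0068.

1.0068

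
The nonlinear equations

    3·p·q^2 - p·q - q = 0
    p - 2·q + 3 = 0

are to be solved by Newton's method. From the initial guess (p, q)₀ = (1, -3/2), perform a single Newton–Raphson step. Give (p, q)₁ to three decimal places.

(11.455, 7.227)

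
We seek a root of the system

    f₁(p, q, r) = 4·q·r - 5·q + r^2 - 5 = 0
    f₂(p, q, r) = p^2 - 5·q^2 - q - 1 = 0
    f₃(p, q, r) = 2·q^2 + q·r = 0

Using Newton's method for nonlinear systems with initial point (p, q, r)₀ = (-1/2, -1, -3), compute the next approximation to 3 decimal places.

(-0.325, -0.453, -1.830)

At (-1/2, -1, -3): F = (21.000, -4.750, 5.000).
Jacobian J = [[0, 4·r - 5, 4·q + 2·r], [2·p, -10·q - 1, 0], [0, 4·q + r, q]].
At the point, J = [[0.000, -17.000, -10.000], [-1.000, 9.000, 0.000], [0.000, -7.000, -1.000]] (det J = -53.000).
Solving J·Δ = −F gives Δ = (0.175, 0.547, 1.170).
Then the next iterate is (p, q, r)₁ = (-0.325, -0.453, -1.830).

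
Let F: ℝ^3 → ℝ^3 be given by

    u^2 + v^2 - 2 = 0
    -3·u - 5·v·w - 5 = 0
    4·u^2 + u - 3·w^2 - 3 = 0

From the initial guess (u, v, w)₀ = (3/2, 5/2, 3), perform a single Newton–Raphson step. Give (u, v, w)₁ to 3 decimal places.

At (3/2, 5/2, 3): F = (6.500, -47.000, -19.500).
Jacobian J = [[2·u, 2·v, 0], [-3, -5·w, -5·v], [8·u + 1, 0, -6·w]].
At the point, J = [[3.000, 5.000, 0.000], [-3.000, -15.000, -12.500], [13.000, 0.000, -18.000]] (det J = -272.500).
Solving J·Δ = −F gives Δ = (-4.610, 1.466, -4.413).
Then the next iterate is (u, v, w)₁ = (-3.110, 3.966, -1.413).

(-3.110, 3.966, -1.413)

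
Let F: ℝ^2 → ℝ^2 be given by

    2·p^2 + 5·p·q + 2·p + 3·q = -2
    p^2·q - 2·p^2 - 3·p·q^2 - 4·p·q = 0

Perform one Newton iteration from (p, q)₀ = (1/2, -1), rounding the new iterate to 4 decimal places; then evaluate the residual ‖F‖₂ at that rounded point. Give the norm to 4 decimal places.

At (1/2, -1): F = (-2.0000, -0.2500).
Jacobian J = [[4·p + 5·q + 2, 5·p + 3], [2·p·q - 4·p - 3·q^2 - 4·q, p^2 - 6·p·q - 4·p]].
At the point, J = [[-1.0000, 5.5000], [-2.0000, 1.2500]] (det J = 9.7500).
Solving J·Δ = −F gives Δ = (0.1154, 0.3846).
Then the next iterate is (p, q)₁ = (0.6154, -0.6154).
Re-evaluating at (0.6154, -0.6154): F = (0.248449, -0.174816), so ‖F‖₂ = 0.3038.

0.3038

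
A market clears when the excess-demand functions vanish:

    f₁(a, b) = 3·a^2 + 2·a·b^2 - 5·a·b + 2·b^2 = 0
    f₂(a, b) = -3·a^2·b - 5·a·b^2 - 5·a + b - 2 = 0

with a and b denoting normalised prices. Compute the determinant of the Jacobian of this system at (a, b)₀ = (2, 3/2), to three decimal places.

J = [[6·a + 2·b^2 - 5·b, 4·a·b - 5·a + 4·b], [-6·a·b - 5·b^2 - 5, -3·a^2 - 10·a·b + 1]].
At the point, J = [[9.000, 8.000], [-34.250, -41.000]].
det J = -95.000.

-95.000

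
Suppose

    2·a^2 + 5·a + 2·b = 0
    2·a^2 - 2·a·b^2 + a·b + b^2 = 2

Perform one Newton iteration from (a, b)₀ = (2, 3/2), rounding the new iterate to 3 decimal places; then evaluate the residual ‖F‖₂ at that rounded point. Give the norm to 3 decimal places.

4.638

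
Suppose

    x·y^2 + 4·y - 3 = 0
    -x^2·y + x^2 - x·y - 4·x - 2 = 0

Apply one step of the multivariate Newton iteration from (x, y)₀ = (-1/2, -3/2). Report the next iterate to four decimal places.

At (-1/2, -3/2): F = (-10.1250, -0.1250).
Jacobian J = [[y^2, 2·x·y + 4], [-2·x·y + 2·x - y - 4, -x^2 - x]].
At the point, J = [[2.2500, 5.5000], [-5.0000, 0.2500]] (det J = 28.0625).
Solving J·Δ = −F gives Δ = (0.0657, 1.8140).
Then the next iterate is (x, y)₁ = (-0.4343, 0.3140).

(-0.4343, 0.3140)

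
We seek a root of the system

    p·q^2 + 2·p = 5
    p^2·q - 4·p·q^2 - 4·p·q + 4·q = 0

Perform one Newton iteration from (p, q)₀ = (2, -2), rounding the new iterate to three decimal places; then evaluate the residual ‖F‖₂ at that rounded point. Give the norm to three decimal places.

At (2, -2): F = (7.000, -32.000).
Jacobian J = [[q^2 + 2, 2·p·q], [2·p·q - 4·q^2 - 4·q, p^2 - 8·p·q - 4·p + 4]].
At the point, J = [[6.000, -8.000], [-16.000, 32.000]] (det J = 64.000).
Solving J·Δ = −F gives Δ = (0.500, 1.250).
Then the next iterate is (p, q)₁ = (2.500, -0.750).
Re-evaluating at (2.500, -0.750): F = (1.40625, -5.81250), so ‖F‖₂ = 5.980.

5.980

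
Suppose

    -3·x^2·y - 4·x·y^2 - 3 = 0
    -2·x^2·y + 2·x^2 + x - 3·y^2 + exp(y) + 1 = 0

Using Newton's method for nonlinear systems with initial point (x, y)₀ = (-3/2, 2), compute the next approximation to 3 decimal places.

(-0.799, 1.484)

At (-3/2, 2): F = (7.500, -9.61094).
Jacobian J = [[-6·x·y - 4·y^2, -3·x^2 - 8·x·y], [-4·x·y + 4·x + 1, -2·x^2 - 6·y + exp(y)]].
At the point, J = [[2.000, 17.250], [7.000, -9.11094]] (det J = -138.97189).
Solving J·Δ = −F gives Δ = (0.701, -0.516).
Then the next iterate is (x, y)₁ = (-0.799, 1.484).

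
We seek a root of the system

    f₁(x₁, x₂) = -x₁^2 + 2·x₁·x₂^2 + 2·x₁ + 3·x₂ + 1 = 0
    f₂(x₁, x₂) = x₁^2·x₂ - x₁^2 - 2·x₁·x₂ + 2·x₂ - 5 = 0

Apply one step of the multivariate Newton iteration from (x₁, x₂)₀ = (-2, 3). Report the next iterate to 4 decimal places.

At (-2, 3): F = (-34.0000, 21.0000).
Jacobian J = [[-2·x₁ + 2·x₂^2 + 2, 4·x₁·x₂ + 3], [2·x₁·x₂ - 2·x₁ - 2·x₂, x₁^2 - 2·x₁ + 2]].
At the point, J = [[24.0000, -21.0000], [-14.0000, 10.0000]] (det J = -54.0000).
Solving J·Δ = −F gives Δ = (1.8704, 0.5185).
Then the next iterate is (x₁, x₂)₁ = (-0.1296, 3.5185).

(-0.1296, 3.5185)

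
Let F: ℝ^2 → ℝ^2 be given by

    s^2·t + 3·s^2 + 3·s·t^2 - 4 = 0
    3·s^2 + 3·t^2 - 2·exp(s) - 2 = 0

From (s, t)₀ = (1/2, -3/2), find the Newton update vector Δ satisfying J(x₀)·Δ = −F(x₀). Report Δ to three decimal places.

At (1/2, -3/2): F = (-0.250, 2.20256).
Jacobian J = [[2·s·t + 6·s + 3·t^2, s^2 + 6·s·t], [6·s - 2·exp(s), 6·t]].
At the point, J = [[8.250, -4.250], [-0.29744, -9.000]] (det J = -75.51413).
Solving J·Δ = −F gives Δ = (0.154, 0.240).

(0.154, 0.240)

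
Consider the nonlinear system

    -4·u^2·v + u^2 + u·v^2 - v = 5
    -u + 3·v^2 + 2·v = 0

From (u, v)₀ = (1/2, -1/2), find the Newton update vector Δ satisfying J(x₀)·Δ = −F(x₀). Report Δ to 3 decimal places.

(0.304, -1.054)

At (1/2, -1/2): F = (-3.625, -0.750).
Jacobian J = [[-8·u·v + 2·u + v^2, -4·u^2 + 2·u·v - 1], [-1, 6·v + 2]].
At the point, J = [[3.250, -2.500], [-1.000, -1.000]] (det J = -5.750).
Solving J·Δ = −F gives Δ = (0.304, -1.054).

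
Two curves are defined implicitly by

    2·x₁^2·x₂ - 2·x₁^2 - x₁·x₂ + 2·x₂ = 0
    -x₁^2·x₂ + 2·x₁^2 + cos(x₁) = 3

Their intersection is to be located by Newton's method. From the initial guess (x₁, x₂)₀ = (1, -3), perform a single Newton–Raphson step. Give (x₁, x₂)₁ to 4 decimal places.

(1.2334, 1.6782)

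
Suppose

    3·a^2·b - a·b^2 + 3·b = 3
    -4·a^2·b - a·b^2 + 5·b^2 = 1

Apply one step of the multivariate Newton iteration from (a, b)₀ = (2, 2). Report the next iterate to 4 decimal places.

At (2, 2): F = (19.0000, -21.0000).
Jacobian J = [[6·a·b - b^2, 3·a^2 - 2·a·b + 3], [-8·a·b - b^2, -4·a^2 - 2·a·b + 10·b]].
At the point, J = [[20.0000, 7.0000], [-36.0000, -4.0000]] (det J = 172.0000).
Solving J·Δ = −F gives Δ = (-0.4128, -1.5349).
Then the next iterate is (a, b)₁ = (1.5872, 0.4651).

(1.5872, 0.4651)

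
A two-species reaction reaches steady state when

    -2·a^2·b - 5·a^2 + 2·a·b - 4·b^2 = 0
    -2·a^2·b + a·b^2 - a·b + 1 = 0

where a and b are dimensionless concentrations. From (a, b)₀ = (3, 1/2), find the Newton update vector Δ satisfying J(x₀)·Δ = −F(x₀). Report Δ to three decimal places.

At (3, 1/2): F = (-52.000, -8.750).
Jacobian J = [[-4·a·b - 10·a + 2·b, -2·a^2 + 2·a - 8·b], [-4·a·b + b^2 - b, -2·a^2 + 2·a·b - a]].
At the point, J = [[-35.000, -16.000], [-6.250, -18.000]] (det J = 530.000).
Solving J·Δ = −F gives Δ = (-1.502, 0.035).

(-1.502, 0.035)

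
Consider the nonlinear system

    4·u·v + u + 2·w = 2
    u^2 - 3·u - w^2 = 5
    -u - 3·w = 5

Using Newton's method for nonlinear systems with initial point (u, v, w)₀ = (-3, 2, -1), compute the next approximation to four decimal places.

At (-3, 2, -1): F = (-31.0000, 12.0000, 1.0000).
Jacobian J = [[4·v + 1, 4·u, 2], [2·u - 3, 0, -2·w], [-1, 0, -3]].
At the point, J = [[9.0000, -12.0000, 2.0000], [-9.0000, 0.0000, 2.0000], [-1.0000, 0.0000, -3.0000]] (det J = 348.0000).
Solving J·Δ = −F gives Δ = (1.3103, -1.6178, -0.1034).
Then the next iterate is (u, v, w)₁ = (-1.6897, 0.3822, -1.1034).

(-1.6897, 0.3822, -1.1034)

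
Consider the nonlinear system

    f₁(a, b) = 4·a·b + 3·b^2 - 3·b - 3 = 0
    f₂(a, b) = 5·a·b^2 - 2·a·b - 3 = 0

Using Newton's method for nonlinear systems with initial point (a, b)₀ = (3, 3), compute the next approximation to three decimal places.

(29.800, -10.800)

At (3, 3): F = (51.000, 114.000).
Jacobian J = [[4·b, 4·a + 6·b - 3], [5·b^2 - 2·b, 10·a·b - 2·a]].
At the point, J = [[12.000, 27.000], [39.000, 84.000]] (det J = -45.000).
Solving J·Δ = −F gives Δ = (26.800, -13.800).
Then the next iterate is (a, b)₁ = (29.800, -10.800).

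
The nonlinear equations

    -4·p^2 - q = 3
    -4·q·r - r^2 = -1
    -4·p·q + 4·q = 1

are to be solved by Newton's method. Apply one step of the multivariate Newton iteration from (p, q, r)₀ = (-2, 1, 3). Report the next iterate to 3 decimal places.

(-0.782, 0.489, 1.613)

At (-2, 1, 3): F = (-20.000, -20.000, 11.000).
Jacobian J = [[-8·p, -1, 0], [0, -4·r, -4·q - 2·r], [-4·q, -4·p + 4, 0]].
At the point, J = [[16.000, -1.000, 0.000], [0.000, -12.000, -10.000], [-4.000, 12.000, 0.000]] (det J = 1880.000).
Solving J·Δ = −F gives Δ = (1.218, -0.511, -1.387).
Then the next iterate is (p, q, r)₁ = (-0.782, 0.489, 1.613).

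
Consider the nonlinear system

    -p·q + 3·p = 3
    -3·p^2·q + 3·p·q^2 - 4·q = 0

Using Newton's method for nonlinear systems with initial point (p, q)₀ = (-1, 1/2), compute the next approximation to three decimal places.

(1.061, 0.848)

At (-1, 1/2): F = (-5.500, -4.250).
Jacobian J = [[-q + 3, -p], [-6·p·q + 3·q^2, -3·p^2 + 6·p·q - 4]].
At the point, J = [[2.500, 1.000], [3.750, -10.000]] (det J = -28.750).
Solving J·Δ = −F gives Δ = (2.061, 0.348).
Then the next iterate is (p, q)₁ = (1.061, 0.848).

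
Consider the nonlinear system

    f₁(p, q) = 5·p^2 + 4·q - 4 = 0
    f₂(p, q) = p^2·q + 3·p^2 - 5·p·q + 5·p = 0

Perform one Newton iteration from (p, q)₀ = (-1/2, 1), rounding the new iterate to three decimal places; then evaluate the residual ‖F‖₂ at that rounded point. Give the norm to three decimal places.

0.400

At (-1/2, 1): F = (1.250, 1.000).
Jacobian J = [[10·p, 4], [2·p·q + 6·p - 5·q + 5, p^2 - 5·p]].
At the point, J = [[-5.000, 4.000], [-4.000, 2.750]] (det J = 2.250).
Solving J·Δ = −F gives Δ = (0.250, 0.000).
Then the next iterate is (p, q)₁ = (-0.250, 1.000).
Re-evaluating at (-0.250, 1.000): F = (0.31250, 0.250), so ‖F‖₂ = 0.400.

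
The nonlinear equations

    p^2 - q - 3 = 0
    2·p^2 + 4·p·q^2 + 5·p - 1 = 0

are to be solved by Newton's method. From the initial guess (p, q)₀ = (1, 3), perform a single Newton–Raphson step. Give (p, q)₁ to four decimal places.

At (1, 3): F = (-5.0000, 42.0000).
Jacobian J = [[2·p, -1], [4·p + 4·q^2 + 5, 8·p·q]].
At the point, J = [[2.0000, -1.0000], [45.0000, 24.0000]] (det J = 93.0000).
Solving J·Δ = −F gives Δ = (0.8387, -3.3226).
Then the next iterate is (p, q)₁ = (1.8387, -0.3226).

(1.8387, -0.3226)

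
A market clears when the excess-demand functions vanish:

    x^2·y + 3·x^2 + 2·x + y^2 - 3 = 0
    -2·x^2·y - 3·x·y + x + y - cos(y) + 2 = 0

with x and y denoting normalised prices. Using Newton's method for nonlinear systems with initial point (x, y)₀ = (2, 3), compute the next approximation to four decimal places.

(-4.7757, 17.2168)

At (2, 3): F = (34.0000, -34.010008).
Jacobian J = [[2·x·y + 6·x + 2, x^2 + 2·y], [-4·x·y - 3·y + 1, -2·x^2 - 3·x + sin(y) + 1]].
At the point, J = [[26.0000, 10.0000], [-32.0000, -12.858880]] (det J = -14.330880).
Solving J·Δ = −F gives Δ = (-6.7757, 14.2168).
Then the next iterate is (x, y)₁ = (-4.7757, 17.2168).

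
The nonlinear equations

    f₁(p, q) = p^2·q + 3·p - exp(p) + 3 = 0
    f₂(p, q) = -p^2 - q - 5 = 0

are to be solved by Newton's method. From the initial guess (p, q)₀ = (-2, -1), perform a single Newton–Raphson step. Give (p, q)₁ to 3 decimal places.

At (-2, -1): F = (-7.13534, -8.000).
Jacobian J = [[2·p·q - exp(p) + 3, p^2], [-2·p, -1]].
At the point, J = [[6.86466, 4.000], [4.000, -1.000]] (det J = -22.86466).
Solving J·Δ = −F gives Δ = (1.712, -1.154).
Then the next iterate is (p, q)₁ = (-0.288, -2.154).

(-0.288, -2.154)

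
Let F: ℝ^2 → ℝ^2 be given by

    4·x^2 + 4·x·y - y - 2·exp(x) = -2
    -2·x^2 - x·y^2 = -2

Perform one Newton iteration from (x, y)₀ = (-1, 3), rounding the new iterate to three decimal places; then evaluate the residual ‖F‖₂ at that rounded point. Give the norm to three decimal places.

62.385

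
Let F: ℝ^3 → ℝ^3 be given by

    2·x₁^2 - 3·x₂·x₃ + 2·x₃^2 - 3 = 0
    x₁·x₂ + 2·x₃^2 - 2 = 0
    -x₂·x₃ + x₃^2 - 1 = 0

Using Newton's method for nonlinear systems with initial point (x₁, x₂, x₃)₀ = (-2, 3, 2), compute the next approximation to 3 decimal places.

(-1.091, 1.091, 1.182)

At (-2, 3, 2): F = (-5.000, 0.000, -3.000).
Jacobian J = [[4·x₁, -3·x₃, -3·x₂ + 4·x₃], [x₂, x₁, 4·x₃], [0, -x₃, -x₂ + 2·x₃]].
At the point, J = [[-8.000, -6.000, -1.000], [3.000, -2.000, 8.000], [0.000, -2.000, 1.000]] (det J = -88.000).
Solving J·Δ = −F gives Δ = (0.909, -1.909, -0.818).
Then the next iterate is (x₁, x₂, x₃)₁ = (-1.091, 1.091, 1.182).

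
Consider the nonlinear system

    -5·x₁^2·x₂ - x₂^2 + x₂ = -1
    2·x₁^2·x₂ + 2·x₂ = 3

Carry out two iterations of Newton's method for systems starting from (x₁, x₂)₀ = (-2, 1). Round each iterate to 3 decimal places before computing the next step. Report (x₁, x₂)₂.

(-0.363, 1.418)

At (-2, 1): F = (-19.000, 7.000).
Jacobian J = [[-10·x₁·x₂, -5·x₁^2 - 2·x₂ + 1], [4·x₁·x₂, 2·x₁^2 + 2]].
At the point, J = [[20.000, -21.000], [-8.000, 10.000]] (det J = 32.000).
Solving J·Δ = −F gives Δ = (1.344, 0.375).
Then the next iterate is (x₁, x₂)₁ = (-0.656, 1.375).
Round to (-0.656, 1.375) and repeat: F = (-2.47419, 0.93342), J = [[9.020, -3.90168], [-3.608, 2.86067]].
Δ = (0.293, 0.043), so (x₁, x₂)₂ = (-0.363, 1.418).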